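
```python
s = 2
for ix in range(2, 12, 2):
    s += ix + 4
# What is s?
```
Trace:
  s=2
  s=8, ix=2
  s=16, ix=4
  s=26, ix=6
  s=38, ix=8
  s=52, ix=10

Final answer: 52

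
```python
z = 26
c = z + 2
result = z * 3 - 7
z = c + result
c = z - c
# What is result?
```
Trace:
  z=26
  z=26, c=28
  z=26, c=28, result=71
  z=99, c=28, result=71
  z=99, c=71, result=71

Final answer: 71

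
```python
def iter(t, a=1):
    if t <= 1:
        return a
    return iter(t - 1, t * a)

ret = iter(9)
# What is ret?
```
Call trace:
iter(t=9, a=1)
  iter(t=8, a=9)
    iter(t=7, a=72)
      iter(t=6, a=504)
        iter(t=5, a=3024)
          iter(t=4, a=15120)
            iter(t=3, a=60480)
              iter(t=2, a=181440)
                iter(t=1, a=362880)
                -> return 362880
              -> return 362880
            -> return 362880
          -> return 362880
        -> return 362880
      -> return 362880
    -> return 362880
  -> return 362880
-> return 362880

Final answer: 362880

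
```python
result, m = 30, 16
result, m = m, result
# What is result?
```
Trace:
  result=30, m=16
  result=16, m=30

Final answer: 16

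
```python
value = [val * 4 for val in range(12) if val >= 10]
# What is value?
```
Trace:
  val=0
  val=1
  val=2
  val=3
  val=4
  val=5
  val=6
  val=7
  val=8
  val=9
  val=10
  val=11
  value=[40, 44]

Final answer: [40, 44]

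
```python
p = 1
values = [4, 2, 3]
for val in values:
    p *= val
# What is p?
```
Trace:
  p=1
  p=4, val=4
  p=8, val=2
  p=24, val=3

Final answer: 24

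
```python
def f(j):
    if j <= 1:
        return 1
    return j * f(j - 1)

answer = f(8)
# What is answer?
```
Call trace:
f(j=8)
  f(j=7)
    f(j=6)
      f(j=5)
        f(j=4)
          f(j=3)
            f(j=2)
              f(j=1)
              -> return 1
            -> return 2
          -> return 6
        -> return 24
      -> return 120
    -> return 720
  -> return 5040
-> return 40320

Final answer: 40320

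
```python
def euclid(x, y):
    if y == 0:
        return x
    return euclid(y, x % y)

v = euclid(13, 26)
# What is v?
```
Call trace:
euclid(x=13, y=26)
  euclid(x=26, y=13)
    euclid(x=13, y=0)
    -> return 13
  -> return 13
-> return 13

Final answer: 13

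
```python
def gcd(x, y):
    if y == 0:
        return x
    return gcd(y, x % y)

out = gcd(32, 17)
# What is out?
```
Call trace:
gcd(x=32, y=17)
  gcd(x=17, y=15)
    gcd(x=15, y=2)
      gcd(x=2, y=1)
        gcd(x=1, y=0)
        -> return 1
      -> return 1
    -> return 1
  -> return 1
-> return 1

Final answer: 1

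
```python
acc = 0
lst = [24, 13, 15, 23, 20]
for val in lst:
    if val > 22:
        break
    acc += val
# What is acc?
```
Trace:
  acc=0
  acc=0, val=24

Final answer: 0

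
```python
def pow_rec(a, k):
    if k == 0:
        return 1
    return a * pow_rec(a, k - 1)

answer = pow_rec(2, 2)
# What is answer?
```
Call trace:
pow_rec(a=2, k=2)
  pow_rec(a=2, k=1)
    pow_rec(a=2, k=0)
    -> return 1
  -> return 2
-> return 4

Final answer: 4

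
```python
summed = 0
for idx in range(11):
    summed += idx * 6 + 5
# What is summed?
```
Trace:
  summed=0
  summed=5, idx=0
  summed=16, idx=1
  summed=33, idx=2
  summed=56, idx=3
  summed=85, idx=4
  summed=120, idx=5
  summed=161, idx=6
  summed=208, idx=7
  summed=261, idx=8
  summed=320, idx=9
  summed=385, idx=10

Final answer: 385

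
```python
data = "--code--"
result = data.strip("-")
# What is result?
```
Trace:
  data='--code--'
  data='--code--', result='code'

Final answer: 'code'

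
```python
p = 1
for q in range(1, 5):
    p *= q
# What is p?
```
Trace:
  p=1
  p=1, q=1
  p=2, q=2
  p=6, q=3
  p=24, q=4

Final answer: 24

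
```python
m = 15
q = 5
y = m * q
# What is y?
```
Trace:
  m=15
  m=15, q=5
  m=15, q=5, y=75

Final answer: 75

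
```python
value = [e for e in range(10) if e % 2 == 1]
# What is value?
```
Trace:
  e=0
  e=1
  e=2
  e=3
  e=4
  e=5
  e=6
  e=7
  e=8
  e=9
  value=[1, 3, 5, 7, 9]

Final answer: [1, 3, 5, 7, 9]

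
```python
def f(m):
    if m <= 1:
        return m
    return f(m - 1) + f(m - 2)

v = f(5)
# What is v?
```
Call trace (a repeated sub-call is expanded the first time; later identical calls just restate its return value):
f(m=5)
  f(m=4)
    f(m=3)
      f(m=2)
        f(m=1)
        -> return 1
        f(m=0)
        -> return 0
      -> return 1
      f(m=1)
      -> return 1
    -> return 2
    f(m=2) -> return 1  (same call as traced above)
  -> return 3
  f(m=3) -> return 2  (same call as traced above)
-> return 5

Final answer: 5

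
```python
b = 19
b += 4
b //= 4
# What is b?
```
Trace:
  b=19
  b=23
  b=5

Final answer: 5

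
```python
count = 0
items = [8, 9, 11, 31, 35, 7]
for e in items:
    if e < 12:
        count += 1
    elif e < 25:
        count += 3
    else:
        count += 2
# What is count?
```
Trace:
  count=0
  count=1, e=8
  count=2, e=9
  count=3, e=11
  count=5, e=31
  count=7, e=35
  count=8, e=7

Final answer: 8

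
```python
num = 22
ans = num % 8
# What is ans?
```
Trace:
  num=22
  num=22, ans=6

Final answer: 6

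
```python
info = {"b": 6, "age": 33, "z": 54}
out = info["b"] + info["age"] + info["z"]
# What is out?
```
Trace:
  info={'b': 6, 'age': 33, 'z': 54}
  info={'b': 6, 'age': 33, 'z': 54}, out=93

Final answer: 93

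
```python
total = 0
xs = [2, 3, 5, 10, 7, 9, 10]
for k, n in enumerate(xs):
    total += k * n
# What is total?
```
Trace:
  total=0
  total=0, k=0, n=2
  total=3, k=1, n=3
  total=13, k=2, n=5
  total=43, k=3, n=10
  total=71, k=4, n=7
  total=116, k=5, n=9
  total=176, k=6, n=10

Final answer: 176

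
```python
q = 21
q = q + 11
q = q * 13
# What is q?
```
Trace:
  q=21
  q=32
  q=416

Final answer: 416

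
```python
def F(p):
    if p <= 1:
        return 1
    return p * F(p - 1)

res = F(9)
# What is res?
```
Call trace:
F(p=9)
  F(p=8)
    F(p=7)
      F(p=6)
        F(p=5)
          F(p=4)
            F(p=3)
              F(p=2)
                F(p=1)
                -> return 1
              -> return 2
            -> return 6
          -> return 24
        -> return 120
      -> return 720
    -> return 5040
  -> return 40320
-> return 362880

Final answer: 362880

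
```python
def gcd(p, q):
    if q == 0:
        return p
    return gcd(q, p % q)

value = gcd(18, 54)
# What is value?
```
Call trace:
gcd(p=18, q=54)
  gcd(p=54, q=18)
    gcd(p=18, q=0)
    -> return 18
  -> return 18
-> return 18

Final answer: 18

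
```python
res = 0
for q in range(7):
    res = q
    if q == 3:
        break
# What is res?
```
Trace:
  res=0
  res=0, q=0
  res=1, q=1
  res=2, q=2
  res=3, q=3

Final answer: 3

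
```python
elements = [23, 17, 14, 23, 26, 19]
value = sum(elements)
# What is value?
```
Trace:
  elements=[23, 17, 14, 23, 26, 19]
  elements=[23, 17, 14, 23, 26, 19], value=122

Final answer: 122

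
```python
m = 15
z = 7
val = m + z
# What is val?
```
Trace:
  m=15
  m=15, z=7
  m=15, z=7, val=22

Final answer: 22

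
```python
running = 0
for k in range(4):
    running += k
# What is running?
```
Trace:
  running=0
  running=0, k=0
  running=1, k=1
  running=3, k=2
  running=6, k=3

Final answer: 6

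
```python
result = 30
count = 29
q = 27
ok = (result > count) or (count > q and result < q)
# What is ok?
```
Trace:
  result=30
  result=30, count=29
  result=30, count=29, q=27
  result=30, count=29, q=27, ok=True

Final answer: True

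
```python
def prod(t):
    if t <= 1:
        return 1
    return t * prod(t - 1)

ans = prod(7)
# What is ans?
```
Call trace:
prod(t=7)
  prod(t=6)
    prod(t=5)
      prod(t=4)
        prod(t=3)
          prod(t=2)
            prod(t=1)
            -> return 1
          -> return 2
        -> return 6
      -> return 24
    -> return 120
  -> return 720
-> return 5040

Final answer: 5040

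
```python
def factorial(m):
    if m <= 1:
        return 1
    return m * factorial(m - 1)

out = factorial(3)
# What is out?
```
Call trace:
factorial(m=3)
  factorial(m=2)
    factorial(m=1)
    -> return 1
  -> return 2
-> return 6

Final answer: 6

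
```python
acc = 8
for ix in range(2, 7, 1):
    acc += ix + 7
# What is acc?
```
Trace:
  acc=8
  acc=17, ix=2
  acc=27, ix=3
  acc=38, ix=4
  acc=50, ix=5
  acc=63, ix=6

Final answer: 63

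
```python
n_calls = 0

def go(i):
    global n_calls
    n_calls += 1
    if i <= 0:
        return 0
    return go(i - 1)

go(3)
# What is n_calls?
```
Call trace:
go(i=3)
  go(i=2)
    go(i=1)
      go(i=0)
      -> return 0
    -> return 0
  -> return 0
-> return 0

n_calls is incremented once per call. go is entered once for each i = 3, 2, 1, 0 (the i <= 0 call returns without recursing), i.e. 3 + 1 calls.
n_calls = 4

Final answer: 4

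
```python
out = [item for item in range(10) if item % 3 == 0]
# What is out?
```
Trace:
  item=0
  item=1
  item=2
  item=3
  item=4
  item=5
  item=6
  item=7
  item=8
  item=9
  out=[0, 3, 6, 9]

Final answer: [0, 3, 6, 9]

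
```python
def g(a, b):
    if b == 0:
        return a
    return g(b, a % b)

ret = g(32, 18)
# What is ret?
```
Call trace:
g(a=32, b=18)
  g(a=18, b=14)
    g(a=14, b=4)
      g(a=4, b=2)
        g(a=2, b=0)
        -> return 2
      -> return 2
    -> return 2
  -> return 2
-> return 2

Final answer: 2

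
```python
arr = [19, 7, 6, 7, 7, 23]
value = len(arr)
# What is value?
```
Trace:
  arr=[19, 7, 6, 7, 7, 23]
  arr=[19, 7, 6, 7, 7, 23], value=6

Final answer: 6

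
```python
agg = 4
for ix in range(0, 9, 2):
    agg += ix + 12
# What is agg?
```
Trace:
  agg=4
  agg=16, ix=0
  agg=30, ix=2
  agg=46, ix=4
  agg=64, ix=6
  agg=84, ix=8

Final answer: 84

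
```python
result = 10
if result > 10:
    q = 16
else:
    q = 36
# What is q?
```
Trace:
  result=10
  result=10, q=36

Final answer: 36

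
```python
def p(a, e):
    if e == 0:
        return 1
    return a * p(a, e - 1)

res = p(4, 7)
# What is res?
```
Call trace:
p(a=4, e=7)
  p(a=4, e=6)
    p(a=4, e=5)
      p(a=4, e=4)
        p(a=4, e=3)
          p(a=4, e=2)
            p(a=4, e=1)
              p(a=4, e=0)
              -> return 1
            -> return 4
          -> return 16
        -> return 64
      -> return 256
    -> return 1024
  -> return 4096
-> return 16384

Final answer: 16384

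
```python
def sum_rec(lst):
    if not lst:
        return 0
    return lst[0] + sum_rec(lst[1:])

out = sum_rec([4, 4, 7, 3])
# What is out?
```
Call trace:
sum_rec(lst=[4, 4, 7, 3])
  sum_rec(lst=[4, 7, 3])
    sum_rec(lst=[7, 3])
      sum_rec(lst=[3])
        sum_rec(lst=[])
        -> return 0
      -> return 3
    -> return 10
  -> return 14
-> return 18

Final answer: 18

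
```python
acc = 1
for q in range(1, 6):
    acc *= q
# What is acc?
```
Trace:
  acc=1
  acc=1, q=1
  acc=2, q=2
  acc=6, q=3
  acc=24, q=4
  acc=120, q=5

Final answer: 120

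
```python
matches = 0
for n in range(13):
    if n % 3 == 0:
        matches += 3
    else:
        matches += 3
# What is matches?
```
Trace:
  matches=0
  matches=3, n=0
  matches=6, n=1
  matches=9, n=2
  matches=12, n=3
  matches=15, n=4
  matches=18, n=5
  matches=21, n=6
  matches=24, n=7
  matches=27, n=8
  matches=30, n=9
  matches=33, n=10
  matches=36, n=11
  matches=39, n=12

Final answer: 39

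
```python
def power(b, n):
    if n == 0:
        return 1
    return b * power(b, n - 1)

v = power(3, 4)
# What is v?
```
Call trace:
power(b=3, n=4)
  power(b=3, n=3)
    power(b=3, n=2)
      power(b=3, n=1)
        power(b=3, n=0)
        -> return 1
      -> return 3
    -> return 9
  -> return 27
-> return 81

Final answer: 81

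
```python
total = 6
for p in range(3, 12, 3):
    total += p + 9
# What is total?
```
Trace:
  total=6
  total=18, p=3
  total=33, p=6
  total=51, p=9

Final answer: 51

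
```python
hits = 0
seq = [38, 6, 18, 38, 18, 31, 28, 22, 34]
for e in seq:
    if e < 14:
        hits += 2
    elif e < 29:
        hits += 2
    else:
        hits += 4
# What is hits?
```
Trace:
  hits=0
  hits=4, e=38
  hits=6, e=6
  hits=8, e=18
  hits=12, e=38
  hits=14, e=18
  hits=18, e=31
  hits=20, e=28
  hits=22, e=22
  hits=26, e=34

Final answer: 26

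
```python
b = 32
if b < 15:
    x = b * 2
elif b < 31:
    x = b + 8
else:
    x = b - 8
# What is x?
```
Trace:
  b=32
  b=32, x=24

Final answer: 24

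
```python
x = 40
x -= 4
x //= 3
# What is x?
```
Trace:
  x=40
  x=36
  x=12

Final answer: 12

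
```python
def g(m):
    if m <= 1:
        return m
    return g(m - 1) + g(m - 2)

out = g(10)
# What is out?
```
Call trace (a repeated sub-call is expanded the first time; later identical calls just restate its return value):
g(m=10)
  g(m=9)
    g(m=8)
      g(m=7)
        g(m=6)
          g(m=5)
            g(m=4)
              g(m=3)
                g(m=2)
                  g(m=1)
                  -> return 1
                  g(m=0)
                  -> return 0
                -> return 1
                g(m=1)
                -> return 1
              -> return 2
              g(m=2) -> return 1  (same call as traced above)
            -> return 3
            g(m=3) -> return 2  (same call as traced above)
          -> return 5
          g(m=4) -> return 3  (same call as traced above)
        -> return 8
        g(m=5) -> return 5  (same call as traced above)
      -> return 13
      g(m=6) -> return 8  (same call as traced above)
    -> return 21
    g(m=7) -> return 13  (same call as traced above)
  -> return 34
  g(m=8) -> return 21  (same call as traced above)
-> return 55

Final answer: 55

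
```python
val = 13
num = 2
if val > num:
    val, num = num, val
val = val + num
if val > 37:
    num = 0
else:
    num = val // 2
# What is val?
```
Trace:
  val=13
  val=13, num=2
  val=2, num=13
  val=15, num=13
  val=15, num=7

Final answer: 15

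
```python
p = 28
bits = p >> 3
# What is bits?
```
Trace:
  p=28
  p=28, bits=3

Final answer: 3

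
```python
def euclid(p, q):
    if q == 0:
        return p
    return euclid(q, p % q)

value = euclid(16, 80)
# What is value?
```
Call trace:
euclid(p=16, q=80)
  euclid(p=80, q=16)
    euclid(p=16, q=0)
    -> return 16
  -> return 16
-> return 16

Final answer: 16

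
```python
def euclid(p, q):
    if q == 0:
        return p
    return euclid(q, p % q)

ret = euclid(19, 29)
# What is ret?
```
Call trace:
euclid(p=19, q=29)
  euclid(p=29, q=19)
    euclid(p=19, q=10)
      euclid(p=10, q=9)
        euclid(p=9, q=1)
          euclid(p=1, q=0)
          -> return 1
        -> return 1
      -> return 1
    -> return 1
  -> return 1
-> return 1

Final answer: 1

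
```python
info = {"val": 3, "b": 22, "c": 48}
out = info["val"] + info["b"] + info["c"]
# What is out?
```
Trace:
  info={'val': 3, 'b': 22, 'c': 48}
  info={'val': 3, 'b': 22, 'c': 48}, out=73

Final answer: 73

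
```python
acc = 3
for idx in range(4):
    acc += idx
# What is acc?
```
Trace:
  acc=3
  acc=3, idx=0
  acc=4, idx=1
  acc=6, idx=2
  acc=9, idx=3

Final answer: 9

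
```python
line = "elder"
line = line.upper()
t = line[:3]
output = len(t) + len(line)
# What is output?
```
Trace:
  line='elder'
  line='ELDER'
  line='ELDER', t='ELD'
  line='ELDER', t='ELD', output=8

Final answer: 8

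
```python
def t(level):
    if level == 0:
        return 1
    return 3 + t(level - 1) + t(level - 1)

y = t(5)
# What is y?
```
Call trace (a repeated sub-call is expanded the first time; later identical calls just restate its return value):
t(level=5)
  t(level=4)
    t(level=3)
      t(level=2)
        t(level=1)
          t(level=0)
          -> return 1
          t(level=0)
          -> return 1
        -> return 5
        t(level=1) -> return 5  (same call as traced above)
      -> return 13
      t(level=2) -> return 13  (same call as traced above)
    -> return 29
    t(level=3) -> return 29  (same call as traced above)
  -> return 61
  t(level=4) -> return 61  (same call as traced above)
-> return 125

Final answer: 125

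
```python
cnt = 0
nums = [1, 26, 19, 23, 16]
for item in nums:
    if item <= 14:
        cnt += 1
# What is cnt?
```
Trace:
  cnt=0
  cnt=1, item=1
  cnt=1, item=26
  cnt=1, item=19
  cnt=1, item=23
  cnt=1, item=16

Final answer: 1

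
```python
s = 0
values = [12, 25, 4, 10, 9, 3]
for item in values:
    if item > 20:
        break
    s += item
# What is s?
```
Trace:
  s=0
  s=12, item=12
  s=12, item=25

Final answer: 12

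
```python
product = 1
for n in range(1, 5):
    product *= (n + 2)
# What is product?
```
Trace:
  product=1
  product=3, n=1
  product=12, n=2
  product=60, n=3
  product=360, n=4

Final answer: 360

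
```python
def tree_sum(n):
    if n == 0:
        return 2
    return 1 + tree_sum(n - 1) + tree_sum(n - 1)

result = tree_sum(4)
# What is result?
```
Call trace (a repeated sub-call is expanded the first time; later identical calls just restate its return value):
tree_sum(n=4)
  tree_sum(n=3)
    tree_sum(n=2)
      tree_sum(n=1)
        tree_sum(n=0)
        -> return 2
        tree_sum(n=0)
        -> return 2
      -> return 5
      tree_sum(n=1) -> return 5  (same call as traced above)
    -> return 11
    tree_sum(n=2) -> return 11  (same call as traced above)
  -> return 23
  tree_sum(n=3) -> return 23  (same call as traced above)
-> return 47

Final answer: 47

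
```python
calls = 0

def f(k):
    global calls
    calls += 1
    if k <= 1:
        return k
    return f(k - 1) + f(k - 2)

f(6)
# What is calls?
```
Call trace (a repeated sub-call is expanded the first time; later identical calls just restate its return value):
f(k=6)
  f(k=5)
    f(k=4)
      f(k=3)
        f(k=2)
          f(k=1)
          -> return 1
          f(k=0)
          -> return 0
        -> return 1
        f(k=1)
        -> return 1
      -> return 2
      f(k=2) -> return 1  (same call as traced above)
    -> return 3
    f(k=3) -> return 2  (same call as traced above)
  -> return 5
  f(k=4) -> return 3  (same call as traced above)
-> return 8

calls is incremented once per call, so count the calls in each subtree. Let C(k) = number of calls made by f(k).
C(0) = C(1) = 1 (base case, no recursion); C(k) = 1 + C(k - 1) + C(k - 2) otherwise.
C(2) = 1 + C(1) + C(0) = 1 + 1 + 1 = 3
C(3) = 1 + C(2) + C(1) = 1 + 3 + 1 = 5
C(4) = 1 + C(3) + C(2) = 1 + 5 + 3 = 9
C(5) = 1 + C(4) + C(3) = 1 + 9 + 5 = 15
C(6) = 1 + C(5) + C(4) = 1 + 15 + 9 = 25
calls = C(6) = 25

Final answer: 25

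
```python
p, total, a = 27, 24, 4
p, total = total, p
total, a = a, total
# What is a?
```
Trace:
  p=27, total=24, a=4
  p=24, total=27, a=4
  p=24, total=4, a=27

Final answer: 27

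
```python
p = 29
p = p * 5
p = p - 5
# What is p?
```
Trace:
  p=29
  p=145
  p=140

Final answer: 140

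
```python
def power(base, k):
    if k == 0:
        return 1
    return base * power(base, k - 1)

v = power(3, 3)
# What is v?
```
Call trace:
power(base=3, k=3)
  power(base=3, k=2)
    power(base=3, k=1)
      power(base=3, k=0)
      -> return 1
    -> return 3
  -> return 9
-> return 27

Final answer: 27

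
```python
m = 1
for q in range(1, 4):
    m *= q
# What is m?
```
Trace:
  m=1
  m=1, q=1
  m=2, q=2
  m=6, q=3

Final answer: 6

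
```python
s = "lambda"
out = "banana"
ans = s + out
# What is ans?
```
Trace:
  s='lambda'
  s='lambda', out='banana'
  s='lambda', out='banana', ans='lambdabanana'

Final answer: 'lambdabanana'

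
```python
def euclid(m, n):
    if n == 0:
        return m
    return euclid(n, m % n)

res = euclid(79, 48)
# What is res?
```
Call trace:
euclid(m=79, n=48)
  euclid(m=48, n=31)
    euclid(m=31, n=17)
      euclid(m=17, n=14)
        euclid(m=14, n=3)
          euclid(m=3, n=2)
            euclid(m=2, n=1)
              euclid(m=1, n=0)
              -> return 1
            -> return 1
          -> return 1
        -> return 1
      -> return 1
    -> return 1
  -> return 1
-> return 1

Final answer: 1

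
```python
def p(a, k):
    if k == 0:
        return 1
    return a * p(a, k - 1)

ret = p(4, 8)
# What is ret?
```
Call trace:
p(a=4, k=8)
  p(a=4, k=7)
    p(a=4, k=6)
      p(a=4, k=5)
        p(a=4, k=4)
          p(a=4, k=3)
            p(a=4, k=2)
              p(a=4, k=1)
                p(a=4, k=0)
                -> return 1
              -> return 4
            -> return 16
          -> return 64
        -> return 256
      -> return 1024
    -> return 4096
  -> return 16384
-> return 65536

Final answer: 65536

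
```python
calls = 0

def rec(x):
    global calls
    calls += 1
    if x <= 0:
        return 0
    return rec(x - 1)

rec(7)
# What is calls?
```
Call trace:
rec(x=7)
  rec(x=6)
    rec(x=5)
      rec(x=4)
        rec(x=3)
          rec(x=2)
            rec(x=1)
              rec(x=0)
              -> return 0
            -> return 0
          -> return 0
        -> return 0
      -> return 0
    -> return 0
  -> return 0
-> return 0

calls is incremented once per call. rec is entered once for each x = 7, 6, 5, 4, 3, 2, 1, 0 (the x <= 0 call returns without recursing), i.e. 7 + 1 calls.
calls = 8

Final answer: 8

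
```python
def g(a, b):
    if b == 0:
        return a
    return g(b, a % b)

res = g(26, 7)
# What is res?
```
Call trace:
g(a=26, b=7)
  g(a=7, b=5)
    g(a=5, b=2)
      g(a=2, b=1)
        g(a=1, b=0)
        -> return 1
      -> return 1
    -> return 1
  -> return 1
-> return 1

Final answer: 1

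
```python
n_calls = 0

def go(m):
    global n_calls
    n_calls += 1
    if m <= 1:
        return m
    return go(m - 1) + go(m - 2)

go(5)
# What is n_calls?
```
Call trace (a repeated sub-call is expanded the first time; later identical calls just restate its return value):
go(m=5)
  go(m=4)
    go(m=3)
      go(m=2)
        go(m=1)
        -> return 1
        go(m=0)
        -> return 0
      -> return 1
      go(m=1)
      -> return 1
    -> return 2
    go(m=2) -> return 1  (same call as traced above)
  -> return 3
  go(m=3) -> return 2  (same call as traced above)
-> return 5

n_calls is incremented once per call, so count the calls in each subtree. Let C(m) = number of calls made by go(m).
C(0) = C(1) = 1 (base case, no recursion); C(m) = 1 + C(m - 1) + C(m - 2) otherwise.
C(2) = 1 + C(1) + C(0) = 1 + 1 + 1 = 3
C(3) = 1 + C(2) + C(1) = 1 + 3 + 1 = 5
C(4) = 1 + C(3) + C(2) = 1 + 5 + 3 = 9
C(5) = 1 + C(4) + C(3) = 1 + 9 + 5 = 15
n_calls = C(5) = 15

Final answer: 15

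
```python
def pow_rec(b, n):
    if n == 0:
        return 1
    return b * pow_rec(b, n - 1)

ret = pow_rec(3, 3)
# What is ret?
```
Call trace:
pow_rec(b=3, n=3)
  pow_rec(b=3, n=2)
    pow_rec(b=3, n=1)
      pow_rec(b=3, n=0)
      -> return 1
    -> return 3
  -> return 9
-> return 27

Final answer: 27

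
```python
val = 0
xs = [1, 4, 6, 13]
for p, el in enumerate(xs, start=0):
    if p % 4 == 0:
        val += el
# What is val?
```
Trace:
  val=0
  val=1, p=0, el=1
  val=1, p=1, el=4
  val=1, p=2, el=6
  val=1, p=3, el=13

Final answer: 1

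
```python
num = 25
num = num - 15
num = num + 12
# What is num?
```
Trace:
  num=25
  num=10
  num=22

Final answer: 22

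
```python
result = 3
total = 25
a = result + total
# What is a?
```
Trace:
  result=3
  result=3, total=25
  result=3, total=25, a=28

Final answer: 28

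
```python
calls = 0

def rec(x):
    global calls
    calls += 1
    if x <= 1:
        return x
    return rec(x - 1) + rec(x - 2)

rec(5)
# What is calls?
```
Call trace (a repeated sub-call is expanded the first time; later identical calls just restate its return value):
rec(x=5)
  rec(x=4)
    rec(x=3)
      rec(x=2)
        rec(x=1)
        -> return 1
        rec(x=0)
        -> return 0
      -> return 1
      rec(x=1)
      -> return 1
    -> return 2
    rec(x=2) -> return 1  (same call as traced above)
  -> return 3
  rec(x=3) -> return 2  (same call as traced above)
-> return 5

calls is incremented once per call, so count the calls in each subtree. Let C(x) = number of calls made by rec(x).
C(0) = C(1) = 1 (base case, no recursion); C(x) = 1 + C(x - 1) + C(x - 2) otherwise.
C(2) = 1 + C(1) + C(0) = 1 + 1 + 1 = 3
C(3) = 1 + C(2) + C(1) = 1 + 3 + 1 = 5
C(4) = 1 + C(3) + C(2) = 1 + 5 + 3 = 9
C(5) = 1 + C(4) + C(3) = 1 + 9 + 5 = 15
calls = C(5) = 15

Final answer: 15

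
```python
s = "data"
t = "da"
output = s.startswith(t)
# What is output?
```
Trace:
  s='data'
  s='data', t='da'
  s='data', t='da', output=True

Final answer: True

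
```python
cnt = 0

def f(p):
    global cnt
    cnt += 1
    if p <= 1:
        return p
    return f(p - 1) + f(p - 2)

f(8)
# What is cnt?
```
Call trace (a repeated sub-call is expanded the first time; later identical calls just restate its return value):
f(p=8)
  f(p=7)
    f(p=6)
      f(p=5)
        f(p=4)
          f(p=3)
            f(p=2)
              f(p=1)
              -> return 1
              f(p=0)
              -> return 0
            -> return 1
            f(p=1)
            -> return 1
          -> return 2
          f(p=2) -> return 1  (same call as traced above)
        -> return 3
        f(p=3) -> return 2  (same call as traced above)
      -> return 5
      f(p=4) -> return 3  (same call as traced above)
    -> return 8
    f(p=5) -> return 5  (same call as traced above)
  -> return 13
  f(p=6) -> return 8  (same call as traced above)
-> return 21

cnt is incremented once per call, so count the calls in each subtree. Let C(p) = number of calls made by f(p).
C(0) = C(1) = 1 (base case, no recursion); C(p) = 1 + C(p - 1) + C(p - 2) otherwise.
C(2) = 1 + C(1) + C(0) = 1 + 1 + 1 = 3
C(3) = 1 + C(2) + C(1) = 1 + 3 + 1 = 5
C(4) = 1 + C(3) + C(2) = 1 + 5 + 3 = 9
C(5) = 1 + C(4) + C(3) = 1 + 9 + 5 = 15
C(6) = 1 + C(5) + C(4) = 1 + 15 + 9 = 25
C(7) = 1 + C(6) + C(5) = 1 + 25 + 15 = 41
C(8) = 1 + C(7) + C(6) = 1 + 41 + 25 = 67
cnt = C(8) = 67

Final answer: 67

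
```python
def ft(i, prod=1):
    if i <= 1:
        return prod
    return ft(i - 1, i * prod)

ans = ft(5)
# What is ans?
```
Call trace:
ft(i=5, prod=1)
  ft(i=4, prod=5)
    ft(i=3, prod=20)
      ft(i=2, prod=60)
        ft(i=1, prod=120)
        -> return 120
      -> return 120
    -> return 120
  -> return 120
-> return 120

Final answer: 120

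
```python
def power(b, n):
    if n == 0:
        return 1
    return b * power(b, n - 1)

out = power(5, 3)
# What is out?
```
Call trace:
power(b=5, n=3)
  power(b=5, n=2)
    power(b=5, n=1)
      power(b=5, n=0)
      -> return 1
    -> return 5
  -> return 25
-> return 125

Final answer: 125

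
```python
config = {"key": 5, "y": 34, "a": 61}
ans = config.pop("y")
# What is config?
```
Trace:
  config={'key': 5, 'y': 34, 'a': 61}
  config={'key': 5, 'a': 61}, ans=34

Final answer: {'key': 5, 'a': 61}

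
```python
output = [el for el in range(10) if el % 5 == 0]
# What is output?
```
Trace:
  el=0
  el=1
  el=2
  el=3
  el=4
  el=5
  el=6
  el=7
  el=8
  el=9
  output=[0, 5]

Final answer: [0, 5]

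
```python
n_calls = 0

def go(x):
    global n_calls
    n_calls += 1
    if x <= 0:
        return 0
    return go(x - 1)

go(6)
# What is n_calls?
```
Call trace:
go(x=6)
  go(x=5)
    go(x=4)
      go(x=3)
        go(x=2)
          go(x=1)
            go(x=0)
            -> return 0
          -> return 0
        -> return 0
      -> return 0
    -> return 0
  -> return 0
-> return 0

n_calls is incremented once per call. go is entered once for each x = 6, 5, 4, 3, 2, 1, 0 (the x <= 0 call returns without recursing), i.e. 6 + 1 calls.
n_calls = 7

Final answer: 7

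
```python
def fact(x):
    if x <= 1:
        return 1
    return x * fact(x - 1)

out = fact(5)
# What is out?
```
Call trace:
fact(x=5)
  fact(x=4)
    fact(x=3)
      fact(x=2)
        fact(x=1)
        -> return 1
      -> return 2
    -> return 6
  -> return 24
-> return 120

Final answer: 120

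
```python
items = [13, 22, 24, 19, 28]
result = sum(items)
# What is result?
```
Trace:
  items=[13, 22, 24, 19, 28]
  items=[13, 22, 24, 19, 28], result=106

Final answer: 106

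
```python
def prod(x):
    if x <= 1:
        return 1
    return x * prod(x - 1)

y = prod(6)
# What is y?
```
Call trace:
prod(x=6)
  prod(x=5)
    prod(x=4)
      prod(x=3)
        prod(x=2)
          prod(x=1)
          -> return 1
        -> return 2
      -> return 6
    -> return 24
  -> return 120
-> return 720

Final answer: 720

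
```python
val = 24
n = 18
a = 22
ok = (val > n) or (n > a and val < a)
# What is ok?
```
Trace:
  val=24
  val=24, n=18
  val=24, n=18, a=22
  val=24, n=18, a=22, ok=True

Final answer: True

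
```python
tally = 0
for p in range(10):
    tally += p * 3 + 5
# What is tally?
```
Trace:
  tally=0
  tally=5, p=0
  tally=13, p=1
  tally=24, p=2
  tally=38, p=3
  tally=55, p=4
  tally=75, p=5
  tally=98, p=6
  tally=124, p=7
  tally=153, p=8
  tally=185, p=9

Final answer: 185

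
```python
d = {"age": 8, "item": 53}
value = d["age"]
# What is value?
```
Trace:
  d={'age': 8, 'item': 53}
  d={'age': 8, 'item': 53}, value=8

Final answer: 8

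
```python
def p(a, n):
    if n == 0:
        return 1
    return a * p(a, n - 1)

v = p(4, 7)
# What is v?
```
Call trace:
p(a=4, n=7)
  p(a=4, n=6)
    p(a=4, n=5)
      p(a=4, n=4)
        p(a=4, n=3)
          p(a=4, n=2)
            p(a=4, n=1)
              p(a=4, n=0)
              -> return 1
            -> return 4
          -> return 16
        -> return 64
      -> return 256
    -> return 1024
  -> return 4096
-> return 16384

Final answer: 16384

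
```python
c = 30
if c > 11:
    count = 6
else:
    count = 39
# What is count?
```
Trace:
  c=30
  c=30, count=6

Final answer: 6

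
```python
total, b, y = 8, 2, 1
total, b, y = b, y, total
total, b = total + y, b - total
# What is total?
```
Trace:
  total=8, b=2, y=1
  total=2, b=1, y=8
  total=10, b=-1, y=8

Final answer: 10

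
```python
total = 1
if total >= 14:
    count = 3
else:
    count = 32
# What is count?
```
Trace:
  total=1
  total=1, count=32

Final answer: 32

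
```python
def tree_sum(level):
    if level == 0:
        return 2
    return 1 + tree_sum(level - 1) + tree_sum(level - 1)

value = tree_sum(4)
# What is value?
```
Call trace (a repeated sub-call is expanded the first time; later identical calls just restate its return value):
tree_sum(level=4)
  tree_sum(level=3)
    tree_sum(level=2)
      tree_sum(level=1)
        tree_sum(level=0)
        -> return 2
        tree_sum(level=0)
        -> return 2
      -> return 5
      tree_sum(level=1) -> return 5  (same call as traced above)
    -> return 11
    tree_sum(level=2) -> return 11  (same call as traced above)
  -> return 23
  tree_sum(level=3) -> return 23  (same call as traced above)
-> return 47

Final answer: 47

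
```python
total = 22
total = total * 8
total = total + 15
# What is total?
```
Trace:
  total=22
  total=176
  total=191

Final answer: 191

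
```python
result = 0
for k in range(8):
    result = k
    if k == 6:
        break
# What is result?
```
Trace:
  result=0
  result=0, k=0
  result=1, k=1
  result=2, k=2
  result=3, k=3
  result=4, k=4
  result=5, k=5
  result=6, k=6

Final answer: 6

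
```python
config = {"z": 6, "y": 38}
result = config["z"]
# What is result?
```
Trace:
  config={'z': 6, 'y': 38}
  config={'z': 6, 'y': 38}, result=6

Final answer: 6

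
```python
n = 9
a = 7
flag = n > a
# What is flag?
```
Trace:
  n=9
  n=9, a=7
  n=9, a=7, flag=True

Final answer: True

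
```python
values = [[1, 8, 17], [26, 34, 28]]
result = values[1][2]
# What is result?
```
Trace:
  values=[[1, 8, 17], [26, 34, 28]]
  values=[[1, 8, 17], [26, 34, 28]], result=28

Final answer: 28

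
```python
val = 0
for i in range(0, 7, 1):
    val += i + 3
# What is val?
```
Trace:
  val=0
  val=3, i=0
  val=7, i=1
  val=12, i=2
  val=18, i=3
  val=25, i=4
  val=33, i=5
  val=42, i=6

Final answer: 42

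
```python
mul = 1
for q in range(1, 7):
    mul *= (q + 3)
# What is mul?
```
Trace:
  mul=1
  mul=4, q=1
  mul=20, q=2
  mul=120, q=3
  mul=840, q=4
  mul=6720, q=5
  mul=60480, q=6

Final answer: 60480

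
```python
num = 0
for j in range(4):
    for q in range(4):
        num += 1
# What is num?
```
Trace:
  num=0
  num=1, j=0, q=0
  num=2, j=0, q=1
  num=3, j=0, q=2
  num=4, j=0, q=3
  num=5, j=1, q=0
  num=6, j=1, q=1
  num=7, j=1, q=2
  num=8, j=1, q=3
  num=9, j=2, q=0
  num=10, j=2, q=1
  num=11, j=2, q=2
  num=12, j=2, q=3
  num=13, j=3, q=0
  num=14, j=3, q=1
  num=15, j=3, q=2
  num=16, j=3, q=3

Final answer: 16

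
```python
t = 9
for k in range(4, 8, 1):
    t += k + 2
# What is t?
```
Trace:
  t=9
  t=15, k=4
  t=22, k=5
  t=30, k=6
  t=39, k=7

Final answer: 39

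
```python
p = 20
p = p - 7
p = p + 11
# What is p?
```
Trace:
  p=20
  p=13
  p=24

Final answer: 24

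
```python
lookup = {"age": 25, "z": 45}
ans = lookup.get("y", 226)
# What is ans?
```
Trace:
  lookup={'age': 25, 'z': 45}
  lookup={'age': 25, 'z': 45}, ans=226

Final answer: 226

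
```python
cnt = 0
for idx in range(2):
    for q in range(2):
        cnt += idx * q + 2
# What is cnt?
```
Trace:
  cnt=0
  cnt=2, idx=0, q=0
  cnt=4, idx=0, q=1
  cnt=6, idx=1, q=0
  cnt=9, idx=1, q=1

Final answer: 9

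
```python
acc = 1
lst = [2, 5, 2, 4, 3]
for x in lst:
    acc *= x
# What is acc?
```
Trace:
  acc=1
  acc=2, x=2
  acc=10, x=5
  acc=20, x=2
  acc=80, x=4
  acc=240, x=3

Final answer: 240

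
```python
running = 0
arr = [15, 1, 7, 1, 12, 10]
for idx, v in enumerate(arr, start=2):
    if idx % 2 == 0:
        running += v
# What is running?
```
Trace:
  running=0
  running=15, idx=2, v=15
  running=15, idx=3, v=1
  running=22, idx=4, v=7
  running=22, idx=5, v=1
  running=34, idx=6, v=12
  running=34, idx=7, v=10

Final answer: 34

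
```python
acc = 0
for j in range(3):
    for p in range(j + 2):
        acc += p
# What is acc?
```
Trace:
  acc=0
  acc=0, j=0, p=0
  acc=1, j=0, p=1
  acc=1, j=1, p=0
  acc=2, j=1, p=1
  acc=4, j=1, p=2
  acc=4, j=2, p=0
  acc=5, j=2, p=1
  acc=7, j=2, p=2
  acc=10, j=2, p=3

Final answer: 10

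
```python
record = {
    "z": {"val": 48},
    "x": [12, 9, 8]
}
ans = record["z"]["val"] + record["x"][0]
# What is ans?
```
Trace:
  record={'z': {'val': 48}, 'x': [12, 9, 8]}
  record={'z': {'val': 48}, 'x': [12, 9, 8]}, ans=60

Final answer: 60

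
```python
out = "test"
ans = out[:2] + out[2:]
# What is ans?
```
Trace:
  out='test'
  out='test', ans='test'

Final answer: 'test'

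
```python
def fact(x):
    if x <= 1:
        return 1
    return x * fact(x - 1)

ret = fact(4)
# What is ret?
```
Call trace:
fact(x=4)
  fact(x=3)
    fact(x=2)
      fact(x=1)
      -> return 1
    -> return 2
  -> return 6
-> return 24

Final answer: 24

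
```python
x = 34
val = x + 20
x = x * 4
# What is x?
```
Trace:
  x=34
  x=34, val=54
  x=136, val=54

Final answer: 136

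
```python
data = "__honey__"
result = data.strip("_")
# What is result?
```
Trace:
  data='__honey__'
  data='__honey__', result='honey'

Final answer: 'honey'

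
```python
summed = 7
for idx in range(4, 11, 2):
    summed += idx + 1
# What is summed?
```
Trace:
  summed=7
  summed=12, idx=4
  summed=19, idx=6
  summed=28, idx=8
  summed=39, idx=10

Final answer: 39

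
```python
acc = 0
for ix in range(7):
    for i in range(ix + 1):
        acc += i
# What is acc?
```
Trace:
  acc=0
  acc=0, ix=0, i=0
  acc=0, ix=1, i=0
  acc=1, ix=1, i=1
  acc=1, ix=2, i=0
  acc=2, ix=2, i=1
  acc=4, ix=2, i=2
  acc=4, ix=3, i=0
  acc=5, ix=3, i=1
  acc=7, ix=3, i=2
  acc=10, ix=3, i=3
  acc=10, ix=4, i=0
  acc=11, ix=4, i=1
  acc=13, ix=4, i=2
  acc=16, ix=4, i=3
  acc=20, ix=4, i=4
  acc=20, ix=5, i=0
  acc=21, ix=5, i=1
  acc=23, ix=5, i=2
  acc=26, ix=5, i=3
  acc=30, ix=5, i=4
  acc=35, ix=5, i=5
  acc=35, ix=6, i=0
  acc=36, ix=6, i=1
  acc=38, ix=6, i=2
  acc=41, ix=6, i=3
  acc=45, ix=6, i=4
  acc=50, ix=6, i=5
  acc=56, ix=6, i=6

Final answer: 56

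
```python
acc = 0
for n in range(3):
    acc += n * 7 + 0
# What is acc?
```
Trace:
  acc=0
  acc=0, n=0
  acc=7, n=1
  acc=21, n=2

Final answer: 21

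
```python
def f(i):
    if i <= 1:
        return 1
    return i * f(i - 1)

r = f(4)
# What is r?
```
Call trace:
f(i=4)
  f(i=3)
    f(i=2)
      f(i=1)
      -> return 1
    -> return 2
  -> return 6
-> return 24

Final answer: 24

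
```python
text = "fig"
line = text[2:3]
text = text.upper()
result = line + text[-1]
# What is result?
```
Trace:
  text='fig'
  text='fig', line='g'
  text='FIG', line='g'
  text='FIG', line='g', result='gG'

Final answer: 'gG'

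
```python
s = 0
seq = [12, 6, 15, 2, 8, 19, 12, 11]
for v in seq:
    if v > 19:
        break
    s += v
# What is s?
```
Trace:
  s=0
  s=12, v=12
  s=18, v=6
  s=33, v=15
  s=35, v=2
  s=43, v=8
  s=62, v=19
  s=74, v=12
  s=85, v=11

Final answer: 85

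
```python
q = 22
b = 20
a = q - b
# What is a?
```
Trace:
  q=22
  q=22, b=20
  q=22, b=20, a=2

Final answer: 2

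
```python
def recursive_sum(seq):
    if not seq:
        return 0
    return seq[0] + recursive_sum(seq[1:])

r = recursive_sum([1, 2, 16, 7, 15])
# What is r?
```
Call trace:
recursive_sum(seq=[1, 2, 16, 7, 15])
  recursive_sum(seq=[2, 16, 7, 15])
    recursive_sum(seq=[16, 7, 15])
      recursive_sum(seq=[7, 15])
        recursive_sum(seq=[15])
          recursive_sum(seq=[])
          -> return 0
        -> return 15
      -> return 22
    -> return 38
  -> return 40
-> return 41

Final answer: 41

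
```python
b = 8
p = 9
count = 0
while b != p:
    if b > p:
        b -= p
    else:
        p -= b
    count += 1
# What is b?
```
Trace:
  b=8
  b=8, p=9
  b=8, p=9, count=0
  b=8, p=1, count=1
  b=7, p=1, count=2
  b=6, p=1, count=3
  b=5, p=1, count=4
  b=4, p=1, count=5
  b=3, p=1, count=6
  b=2, p=1, count=7
  b=1, p=1, count=8

Final answer: 1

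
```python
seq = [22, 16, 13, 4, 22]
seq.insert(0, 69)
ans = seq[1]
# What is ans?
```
Trace:
  seq=[22, 16, 13, 4, 22]
  seq=[69, 22, 16, 13, 4, 22]
  seq=[69, 22, 16, 13, 4, 22], ans=22

Final answer: 22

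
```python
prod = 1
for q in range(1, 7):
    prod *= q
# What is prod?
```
Trace:
  prod=1
  prod=1, q=1
  prod=2, q=2
  prod=6, q=3
  prod=24, q=4
  prod=120, q=5
  prod=720, q=6

Final answer: 720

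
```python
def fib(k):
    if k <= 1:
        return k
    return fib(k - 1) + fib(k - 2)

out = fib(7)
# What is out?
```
Call trace (a repeated sub-call is expanded the first time; later identical calls just restate its return value):
fib(k=7)
  fib(k=6)
    fib(k=5)
      fib(k=4)
        fib(k=3)
          fib(k=2)
            fib(k=1)
            -> return 1
            fib(k=0)
            -> return 0
          -> return 1
          fib(k=1)
          -> return 1
        -> return 2
        fib(k=2) -> return 1  (same call as traced above)
      -> return 3
      fib(k=3) -> return 2  (same call as traced above)
    -> return 5
    fib(k=4) -> return 3  (same call as traced above)
  -> return 8
  fib(k=5) -> return 5  (same call as traced above)
-> return 13

Final answer: 13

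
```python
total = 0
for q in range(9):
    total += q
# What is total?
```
Trace:
  total=0
  total=0, q=0
  total=1, q=1
  total=3, q=2
  total=6, q=3
  total=10, q=4
  total=15, q=5
  total=21, q=6
  total=28, q=7
  total=36, q=8

Final answer: 36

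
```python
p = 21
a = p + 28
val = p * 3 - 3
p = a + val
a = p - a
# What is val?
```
Trace:
  p=21
  p=21, a=49
  p=21, a=49, val=60
  p=109, a=49, val=60
  p=109, a=60, val=60

Final answer: 60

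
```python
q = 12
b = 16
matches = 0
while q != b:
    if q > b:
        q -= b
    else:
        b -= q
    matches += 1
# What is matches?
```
Trace:
  q=12
  q=12, b=16
  q=12, b=16, matches=0
  q=12, b=4, matches=1
  q=8, b=4, matches=2
  q=4, b=4, matches=3

Final answer: 3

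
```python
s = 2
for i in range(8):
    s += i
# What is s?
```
Trace:
  s=2
  s=2, i=0
  s=3, i=1
  s=5, i=2
  s=8, i=3
  s=12, i=4
  s=17, i=5
  s=23, i=6
  s=30, i=7

Final answer: 30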